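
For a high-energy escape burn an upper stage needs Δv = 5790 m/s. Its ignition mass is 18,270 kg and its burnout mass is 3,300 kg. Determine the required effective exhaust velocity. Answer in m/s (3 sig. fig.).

v_e ≈ 3380 m/s

ln(m₀/m_f) = ln(18270/3300) = ln(5.536) = 1.7113.
v_e = Δv / ln(m₀/m_f) = 5790 / 1.7113 = 3383.3 m/s.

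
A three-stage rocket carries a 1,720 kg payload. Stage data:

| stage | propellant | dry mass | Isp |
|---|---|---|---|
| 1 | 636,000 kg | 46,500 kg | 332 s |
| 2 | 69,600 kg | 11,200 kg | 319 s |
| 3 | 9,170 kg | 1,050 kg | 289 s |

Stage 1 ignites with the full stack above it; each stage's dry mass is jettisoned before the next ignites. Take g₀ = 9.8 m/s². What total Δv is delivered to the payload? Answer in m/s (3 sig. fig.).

Ignition mass of stage 1 = 636,000+46,500 + 69,600+11,200 + 9,170+1,050 + 1,720 = 775,240 kg.
Stage 1: m₀ = 775,240 kg, m_f = 775,240 − 636,000 = 139,240 kg; Δv = 332×9.8×ln(5.568) = 3253.6×1.7170 ≈ 5586 m/s.
Stage 2: m₀ = 92,740 kg, m_f = 92,740 − 69,600 = 23,140 kg; Δv = 319×9.8×ln(4.008) = 3126.2×1.3882 ≈ 4340 m/s.
Stage 3: m₀ = 11,940 kg, m_f = 11,940 − 9,170 = 2,770 kg; Δv = 289×9.8×ln(4.31) = 2832.2×1.4610 ≈ 4138 m/s.
Total Δv = 5586 + 4340 + 4138 = 14064 m/s.

Δv ≈ 14100 m/s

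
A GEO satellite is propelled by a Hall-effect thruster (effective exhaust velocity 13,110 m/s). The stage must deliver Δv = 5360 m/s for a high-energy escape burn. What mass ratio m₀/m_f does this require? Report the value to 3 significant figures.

m₀/m_f = exp(Δv / v_e) = exp(5360 / 13110.0) = exp(0.4088) = 1.5051.

mass ratio ≈ 1.51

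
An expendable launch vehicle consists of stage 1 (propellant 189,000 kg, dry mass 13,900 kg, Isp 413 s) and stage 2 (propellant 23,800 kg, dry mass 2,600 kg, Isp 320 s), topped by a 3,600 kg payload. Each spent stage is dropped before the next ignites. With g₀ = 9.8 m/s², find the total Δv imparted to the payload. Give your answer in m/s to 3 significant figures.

Δv ≈ 11700 m/s

Ignition mass of stage 1 = 189,000+13,900 + 23,800+2,600 + 3,600 = 232,900 kg.
Stage 1: m₀ = 232,900 kg, m_f = 232,900 − 189,000 = 43,900 kg; Δv = 413×9.8×ln(5.305) = 4047.4×1.6687 ≈ 6754 m/s.
Stage 2: m₀ = 30,000 kg, m_f = 30,000 − 23,800 = 6,200 kg; Δv = 320×9.8×ln(4.839) = 3136.0×1.5766 ≈ 4944 m/s.
Total Δv = 6754 + 4944 = 11698 m/s.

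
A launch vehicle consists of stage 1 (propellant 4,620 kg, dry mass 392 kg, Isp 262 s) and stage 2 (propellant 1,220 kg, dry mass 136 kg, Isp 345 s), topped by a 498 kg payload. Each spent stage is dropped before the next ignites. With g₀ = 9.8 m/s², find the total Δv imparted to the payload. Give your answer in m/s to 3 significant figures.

Ignition mass of stage 1 = 4,620+392 + 1,220+136 + 498 = 6,866 kg.
Stage 1: m₀ = 6,866 kg, m_f = 6,866 − 4,620 = 2,246 kg; Δv = 262×9.8×ln(3.057) = 2567.6×1.1174 ≈ 2869 m/s.
Stage 2: m₀ = 1,854 kg, m_f = 1,854 − 1,220 = 634 kg; Δv = 345×9.8×ln(2.924) = 3381.0×1.0731 ≈ 3628 m/s.
Total Δv = 2869 + 3628 = 6497 m/s.

Δv ≈ 6500 m/s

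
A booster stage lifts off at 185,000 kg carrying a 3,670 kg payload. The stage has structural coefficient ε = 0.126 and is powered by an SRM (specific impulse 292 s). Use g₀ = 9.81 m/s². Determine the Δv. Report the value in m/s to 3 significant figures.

Stage wet mass = m₀ − payload = 185,000 − 3,670 = 181,330 kg.
Stage dry mass = ε × stage wet mass = 0.126 × 181,330 = 22,847.6 kg.
Burnout mass m_f = stage dry + payload = 22,847.6 + 3,670 = 26,517.6 kg.
v_e = Isp · g₀ = 292 × 9.81 = 2864.5 m/s.
From the ideal rocket equation, Δv = v_e · ln(185,000/26,517.6) = 2864.5 × ln(6.976) = 2864.5 × 1.9425 ≈ 5564 m/s.

Δv ≈ 5560 m/s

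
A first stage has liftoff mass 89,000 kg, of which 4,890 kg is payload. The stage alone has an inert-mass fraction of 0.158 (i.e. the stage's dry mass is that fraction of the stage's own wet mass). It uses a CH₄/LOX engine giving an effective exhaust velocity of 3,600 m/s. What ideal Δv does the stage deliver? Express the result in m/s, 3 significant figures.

Stage wet mass = m₀ − payload = 89,000 − 4,890 = 84,110 kg.
Stage dry mass = ε × stage wet mass = 0.158 × 84,110 = 13,289.4 kg.
Burnout mass m_f = stage dry + payload = 13,289.4 + 4,890 = 18,179.4 kg.
Δv = v_e · ln(89,000/18,179.4) = 3600.0 × ln(4.896) = 3600.0 × 1.5883 ≈ 5718 m/s.

Δv ≈ 5720 m/s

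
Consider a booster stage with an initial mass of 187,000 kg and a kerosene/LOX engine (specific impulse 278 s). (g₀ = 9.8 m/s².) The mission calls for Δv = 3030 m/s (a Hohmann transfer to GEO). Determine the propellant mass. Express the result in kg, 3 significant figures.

propellant mass ≈ 126000 kg

v_e = Isp · g₀ = 278 × 9.8 = 2724.4 m/s.
By the Tsiolkovsky rocket equation, m₀/m_f = exp(Δv / v_e) = exp(3030 / 2724.4) = exp(1.1122) = 3.0410.
m_f = 187,000 / 3.0410 = 61,492.9 kg, so propellant = m₀ − m_f = 187,000 − 61,492.9 = 125,507.1 kg.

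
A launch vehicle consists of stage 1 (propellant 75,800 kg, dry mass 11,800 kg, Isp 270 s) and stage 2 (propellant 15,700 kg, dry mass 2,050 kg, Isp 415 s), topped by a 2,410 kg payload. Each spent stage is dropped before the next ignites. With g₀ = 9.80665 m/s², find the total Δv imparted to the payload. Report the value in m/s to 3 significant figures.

Δv ≈ 9360 m/s

Ignition mass of stage 1 = 75,800+11,800 + 15,700+2,050 + 2,410 = 107,760 kg.
Stage 1: m₀ = 107,760 kg, m_f = 107,760 − 75,800 = 31,960 kg; Δv = 270×9.80665×ln(3.372) = 2647.8×1.2154 ≈ 3218 m/s.
Stage 2: m₀ = 20,160 kg, m_f = 20,160 − 15,700 = 4,460 kg; Δv = 415×9.80665×ln(4.52) = 4069.8×1.5086 ≈ 6139 m/s.
Total Δv = 3218 + 6139 = 9357 m/s.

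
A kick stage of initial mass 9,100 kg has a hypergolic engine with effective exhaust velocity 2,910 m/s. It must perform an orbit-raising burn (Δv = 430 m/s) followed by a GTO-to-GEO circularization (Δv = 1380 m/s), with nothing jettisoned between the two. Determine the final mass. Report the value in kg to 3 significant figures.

After the first burn: m = 9100 × exp(−430/2910.0) = 9100 × 0.86263 = 7,849.93 kg.
After the second burn: m = 7,849.93 × exp(−1380/2910.0) = 7,849.93 × 0.62237 = 4,885.56 kg.

final mass ≈ 4890 kg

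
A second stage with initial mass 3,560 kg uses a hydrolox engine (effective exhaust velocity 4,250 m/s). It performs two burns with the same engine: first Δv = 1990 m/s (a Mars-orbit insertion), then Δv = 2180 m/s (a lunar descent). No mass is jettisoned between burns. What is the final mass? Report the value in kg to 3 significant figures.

final mass ≈ 1330 kg

After the first burn: m = 3560 × exp(−1990/4250.0) = 3560 × 0.62611 = 2,228.95 kg.
After the second burn: m = 2,228.95 × exp(−2180/4250.0) = 2,228.95 × 0.59873 = 1,334.54 kg.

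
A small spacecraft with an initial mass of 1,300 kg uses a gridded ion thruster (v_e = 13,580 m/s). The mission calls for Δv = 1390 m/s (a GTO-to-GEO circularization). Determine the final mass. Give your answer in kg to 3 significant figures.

final mass ≈ 1170 kg

m₀/m_f = exp(Δv / v_e) = exp(1390 / 13580.0) = exp(0.1024) = 1.1078.
m_f = m₀ / 1.1078 = 1,300 / 1.1078 = 1,173.5 kg.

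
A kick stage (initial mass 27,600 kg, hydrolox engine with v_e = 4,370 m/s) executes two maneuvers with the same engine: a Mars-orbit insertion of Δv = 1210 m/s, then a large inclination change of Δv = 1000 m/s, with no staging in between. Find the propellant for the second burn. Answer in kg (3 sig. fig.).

propellant for the second burn ≈ 4280 kg

After the first burn: m = 27600 × exp(−1210/4370.0) = 27600 × 0.75814 = 20,924.7 kg.
After the second burn: m = 20,924.7 × exp(−1000/4370.0) = 20,924.7 × 0.79546 = 16,644.8 kg.
Second-burn propellant = 20,924.7 − 16,644.8 = 4,279.9 kg.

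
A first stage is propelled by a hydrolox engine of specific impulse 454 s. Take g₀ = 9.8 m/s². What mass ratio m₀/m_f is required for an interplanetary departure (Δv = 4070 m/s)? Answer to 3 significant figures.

mass ratio ≈ 2.50

v_e = Isp · g₀ = 454 × 9.8 = 4449.2 m/s.
Rocket equation: m₀/m_f = exp(Δv / v_e) = exp(4070 / 4449.2) = exp(0.9148) = 2.4962.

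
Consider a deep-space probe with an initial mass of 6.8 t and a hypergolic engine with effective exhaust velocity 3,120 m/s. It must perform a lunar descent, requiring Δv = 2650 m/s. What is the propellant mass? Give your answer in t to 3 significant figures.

By the Tsiolkovsky rocket equation, m₀/m_f = exp(Δv / v_e) = exp(2650 / 3120.0) = exp(0.8494) = 2.3381.
m_f = 6.8 / 2.3381 = 2.90834 t, so propellant = m₀ − m_f = 6.8 − 2.90834 = 3.89166 t.

propellant mass ≈ 3.89 t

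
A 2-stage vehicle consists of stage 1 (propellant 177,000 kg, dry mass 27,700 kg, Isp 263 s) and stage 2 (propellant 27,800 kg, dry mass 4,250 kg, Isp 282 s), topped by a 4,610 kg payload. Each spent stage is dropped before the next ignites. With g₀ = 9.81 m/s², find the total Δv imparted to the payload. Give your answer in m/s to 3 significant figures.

Ignition mass of stage 1 = 177,000+27,700 + 27,800+4,250 + 4,610 = 241,360 kg.
Stage 1: m₀ = 241,360 kg, m_f = 241,360 − 177,000 = 64,360 kg; Δv = 263×9.81×ln(3.75) = 2580.0×1.3218 ≈ 3410 m/s.
Stage 2: m₀ = 36,660 kg, m_f = 36,660 − 27,800 = 8,860 kg; Δv = 282×9.81×ln(4.138) = 2766.4×1.4201 ≈ 3929 m/s.
Total Δv = 3410 + 3929 = 7339 m/s.

Δv ≈ 7340 m/s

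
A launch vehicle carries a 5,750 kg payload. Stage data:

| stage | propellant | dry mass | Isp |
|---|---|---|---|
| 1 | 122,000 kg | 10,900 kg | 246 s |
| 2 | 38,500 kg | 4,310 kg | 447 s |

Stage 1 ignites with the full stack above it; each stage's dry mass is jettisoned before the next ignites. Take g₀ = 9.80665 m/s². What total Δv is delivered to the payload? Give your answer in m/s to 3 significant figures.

Ignition mass of stage 1 = 122,000+10,900 + 38,500+4,310 + 5,750 = 181,460 kg.
Stage 1: m₀ = 181,460 kg, m_f = 181,460 − 122,000 = 59,460 kg; Δv = 246×9.80665×ln(3.052) = 2412.4×1.1157 ≈ 2692 m/s.
Stage 2: m₀ = 48,560 kg, m_f = 48,560 − 38,500 = 10,060 kg; Δv = 447×9.80665×ln(4.827) = 4383.6×1.5742 ≈ 6901 m/s.
Total Δv = 2692 + 6901 = 9593 m/s.

Δv ≈ 9590 m/s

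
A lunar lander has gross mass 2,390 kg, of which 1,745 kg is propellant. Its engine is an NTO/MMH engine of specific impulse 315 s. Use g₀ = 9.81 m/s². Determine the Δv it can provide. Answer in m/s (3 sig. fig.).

Δv ≈ 4050 m/s

v_e = Isp · g₀ = 315 × 9.81 = 3090.2 m/s.
m_f = m₀ − m_prop = 2,390 − 1,745 = 645 kg.
Using Δv = v_e ln(m₀/m_f): Δv = v_e · ln(m₀/m_f) = 3090.2 × ln(3.705) = 3090.2 × 1.3098 ≈ 4047.5 m/s.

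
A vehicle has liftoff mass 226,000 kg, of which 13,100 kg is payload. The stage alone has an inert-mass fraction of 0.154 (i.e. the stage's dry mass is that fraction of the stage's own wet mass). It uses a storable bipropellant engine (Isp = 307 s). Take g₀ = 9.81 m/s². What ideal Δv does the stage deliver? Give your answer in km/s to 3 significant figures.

Δv ≈ 4.80 km/s

Stage wet mass = m₀ − payload = 226,000 − 13,100 = 212,900 kg.
Stage dry mass = ε × stage wet mass = 0.154 × 212,900 = 32,786.6 kg.
Burnout mass m_f = stage dry + payload = 32,786.6 + 13,100 = 45,886.6 kg.
v_e = Isp · g₀ = 307 × 9.81 = 3011.7 m/s.
Δv = v_e · ln(226,000/45,886.6) = 3011.7 × ln(4.925) = 3011.7 × 1.5944 ≈ 4802 m/s.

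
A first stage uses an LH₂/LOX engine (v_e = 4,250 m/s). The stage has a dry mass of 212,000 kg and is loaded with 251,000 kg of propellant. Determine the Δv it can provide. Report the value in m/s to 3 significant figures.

m₀ = m_dry + m_prop = 212,000 + 251,000 = 463,000 kg.
Δv = v_e · ln(m₀/m_f) = 4250.0 × ln(2.184) = 4250.0 × 0.7811 ≈ 3319.8 m/s.

Δv ≈ 3320 m/s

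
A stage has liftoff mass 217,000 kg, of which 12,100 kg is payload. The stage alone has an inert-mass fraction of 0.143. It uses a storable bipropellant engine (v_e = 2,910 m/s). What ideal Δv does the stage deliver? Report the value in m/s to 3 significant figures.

Stage wet mass = m₀ − payload = 217,000 − 12,100 = 204,900 kg.
Stage dry mass = ε × stage wet mass = 0.143 × 204,900 = 29,300.7 kg.
Burnout mass m_f = stage dry + payload = 29,300.7 + 12,100 = 41,400.7 kg.
By the Tsiolkovsky rocket equation, Δv = v_e · ln(217,000/41,400.7) = 2910.0 × ln(5.241) = 2910.0 × 1.6566 ≈ 4821 m/s.

Δv ≈ 4820 m/s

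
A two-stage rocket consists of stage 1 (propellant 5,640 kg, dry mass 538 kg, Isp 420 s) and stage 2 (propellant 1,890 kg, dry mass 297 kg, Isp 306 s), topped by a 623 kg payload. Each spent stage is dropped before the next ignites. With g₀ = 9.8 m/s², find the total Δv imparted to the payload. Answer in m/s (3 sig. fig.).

Ignition mass of stage 1 = 5,640+538 + 1,890+297 + 623 = 8,988 kg.
Stage 1: m₀ = 8,988 kg, m_f = 8,988 − 5,640 = 3,348 kg; Δv = 420×9.8×ln(2.685) = 4116.0×0.9875 ≈ 4065 m/s.
Stage 2: m₀ = 2,810 kg, m_f = 2,810 − 1,890 = 920 kg; Δv = 306×9.8×ln(3.054) = 2998.8×1.1166 ≈ 3348 m/s.
Total Δv = 4065 + 3348 = 7413 m/s.

Δv ≈ 7410 m/s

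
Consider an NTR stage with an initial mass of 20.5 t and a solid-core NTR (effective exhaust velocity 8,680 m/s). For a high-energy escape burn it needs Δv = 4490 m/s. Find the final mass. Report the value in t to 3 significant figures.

final mass ≈ 12.2 t

m₀/m_f = exp(Δv / v_e) = exp(4490 / 8680.0) = exp(0.5173) = 1.6775.
m_f = m₀ / 1.6775 = 20.5 / 1.6775 = 12.2206 t.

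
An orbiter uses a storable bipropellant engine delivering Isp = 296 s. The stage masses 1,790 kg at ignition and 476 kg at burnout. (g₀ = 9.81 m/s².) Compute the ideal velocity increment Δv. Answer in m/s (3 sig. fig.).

Δv ≈ 3850 m/s

v_e = Isp · g₀ = 296 × 9.81 = 2903.8 m/s.
Using Δv = v_e ln(m₀/m_f): Δv = v_e · ln(m₀/m_f) = 2903.8 × ln(3.761) = 2903.8 × 1.3246 ≈ 3846.2 m/s.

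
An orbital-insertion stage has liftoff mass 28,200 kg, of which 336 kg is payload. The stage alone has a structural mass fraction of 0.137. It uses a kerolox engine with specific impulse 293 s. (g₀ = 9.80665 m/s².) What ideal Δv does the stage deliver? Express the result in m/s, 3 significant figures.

Stage wet mass = m₀ − payload = 28,200 − 336 = 27,864 kg.
Stage dry mass = ε × stage wet mass = 0.137 × 27,864 = 3,817.37 kg.
Burnout mass m_f = stage dry + payload = 3,817.37 + 336 = 4,153.37 kg.
v_e = Isp · g₀ = 293 × 9.80665 = 2873.3 m/s.
Rocket equation: Δv = v_e · ln(28,200/4,153.37) = 2873.3 × ln(6.79) = 2873.3 × 1.9154 ≈ 5504 m/s.

Δv ≈ 5500 m/s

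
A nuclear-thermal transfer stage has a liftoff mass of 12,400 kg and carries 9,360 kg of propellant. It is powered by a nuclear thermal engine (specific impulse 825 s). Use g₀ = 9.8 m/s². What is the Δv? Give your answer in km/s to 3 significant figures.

v_e = Isp · g₀ = 825 × 9.8 = 8085.0 m/s.
m_f = m₀ − m_prop = 12,400 − 9,360 = 3,040 kg.
Δv = v_e · ln(m₀/m_f) = 8085.0 × ln(4.079) = 8085.0 × 1.4058 ≈ 11366.2 m/s.

Δv ≈ 11.4 km/s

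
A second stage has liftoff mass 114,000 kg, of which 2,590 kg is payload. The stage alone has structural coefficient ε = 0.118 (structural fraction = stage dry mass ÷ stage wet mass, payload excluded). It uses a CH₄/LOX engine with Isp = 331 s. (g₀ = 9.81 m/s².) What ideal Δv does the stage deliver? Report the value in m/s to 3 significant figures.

Δv ≈ 6430 m/s

Stage wet mass = m₀ − payload = 114,000 − 2,590 = 111,410 kg.
Stage dry mass = ε × stage wet mass = 0.118 × 111,410 = 13,146.4 kg.
Burnout mass m_f = stage dry + payload = 13,146.4 + 2,590 = 15,736.4 kg.
v_e = Isp · g₀ = 331 × 9.81 = 3247.1 m/s.
Rocket equation: Δv = v_e · ln(114,000/15,736.4) = 3247.1 × ln(7.244) = 3247.1 × 1.9802 ≈ 6430 m/s.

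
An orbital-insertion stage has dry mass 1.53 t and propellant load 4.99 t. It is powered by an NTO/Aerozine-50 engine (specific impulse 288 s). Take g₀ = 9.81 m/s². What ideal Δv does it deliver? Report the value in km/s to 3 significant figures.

v_e = Isp · g₀ = 288 × 9.81 = 2825.3 m/s.
m₀ = m_dry + m_prop = 1.53 + 4.99 = 6.52 t.
Δv = v_e · ln(m₀/m_f) = 2825.3 × ln(4.261) = 2825.3 × 1.4496 ≈ 4095.5 m/s.

Δv ≈ 4.10 km/s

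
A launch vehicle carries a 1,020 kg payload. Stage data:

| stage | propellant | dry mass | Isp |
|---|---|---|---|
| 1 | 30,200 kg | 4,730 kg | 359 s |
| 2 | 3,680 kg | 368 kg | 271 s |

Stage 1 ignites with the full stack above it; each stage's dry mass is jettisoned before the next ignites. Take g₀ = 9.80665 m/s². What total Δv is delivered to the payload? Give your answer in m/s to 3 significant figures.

Δv ≈ 8390 m/s

Ignition mass of stage 1 = 30,200+4,730 + 3,680+368 + 1,020 = 39,998 kg.
Stage 1: m₀ = 39,998 kg, m_f = 39,998 − 30,200 = 9,798 kg; Δv = 359×9.80665×ln(4.082) = 3520.6×1.4067 ≈ 4952 m/s.
Stage 2: m₀ = 5,068 kg, m_f = 5,068 − 3,680 = 1,388 kg; Δv = 271×9.80665×ln(3.651) = 2657.6×1.2951 ≈ 3442 m/s.
Total Δv = 4952 + 3442 = 8394 m/s.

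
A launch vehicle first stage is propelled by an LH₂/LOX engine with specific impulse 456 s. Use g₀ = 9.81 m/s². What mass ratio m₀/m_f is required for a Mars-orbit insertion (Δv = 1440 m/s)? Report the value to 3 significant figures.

v_e = Isp · g₀ = 456 × 9.81 = 4473.4 m/s.
m₀/m_f = exp(Δv / v_e) = exp(1440 / 4473.4) = exp(0.3219) = 1.3798.

mass ratio ≈ 1.38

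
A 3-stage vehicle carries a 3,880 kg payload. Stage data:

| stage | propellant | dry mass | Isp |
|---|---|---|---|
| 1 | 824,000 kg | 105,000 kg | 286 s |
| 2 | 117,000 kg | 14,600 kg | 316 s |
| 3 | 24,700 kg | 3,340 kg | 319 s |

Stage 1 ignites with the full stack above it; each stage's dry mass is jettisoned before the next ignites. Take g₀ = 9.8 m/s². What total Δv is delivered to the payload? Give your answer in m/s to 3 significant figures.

Δv ≈ 12500 m/s

Ignition mass of stage 1 = 824,000+105,000 + 117,000+14,600 + 24,700+3,340 + 3,880 = 1,092,520 kg.
Stage 1: m₀ = 1,092,520 kg, m_f = 1,092,520 − 824,000 = 268,520 kg; Δv = 286×9.8×ln(4.069) = 2802.8×1.4033 ≈ 3933 m/s.
Stage 2: m₀ = 163,520 kg, m_f = 163,520 − 117,000 = 46,520 kg; Δv = 316×9.8×ln(3.515) = 3096.8×1.2571 ≈ 3893 m/s.
Stage 3: m₀ = 31,920 kg, m_f = 31,920 − 24,700 = 7,220 kg; Δv = 319×9.8×ln(4.421) = 3126.2×1.4864 ≈ 4647 m/s.
Total Δv = 3933 + 3893 + 4647 = 12473 m/s.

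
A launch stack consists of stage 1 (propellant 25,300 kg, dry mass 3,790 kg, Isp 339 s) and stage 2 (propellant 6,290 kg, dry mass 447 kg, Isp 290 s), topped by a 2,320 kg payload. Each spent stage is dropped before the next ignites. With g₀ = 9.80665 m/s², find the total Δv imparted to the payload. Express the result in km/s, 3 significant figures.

Δv ≈ 6.99 km/s

Ignition mass of stage 1 = 25,300+3,790 + 6,290+447 + 2,320 = 38,147 kg.
Stage 1: m₀ = 38,147 kg, m_f = 38,147 − 25,300 = 12,847 kg; Δv = 339×9.80665×ln(2.969) = 3324.5×1.0883 ≈ 3618 m/s.
Stage 2: m₀ = 9,057 kg, m_f = 9,057 − 6,290 = 2,767 kg; Δv = 290×9.80665×ln(3.273) = 2843.9×1.1858 ≈ 3372 m/s.
Total Δv = 3618 + 3372 = 6990 m/s.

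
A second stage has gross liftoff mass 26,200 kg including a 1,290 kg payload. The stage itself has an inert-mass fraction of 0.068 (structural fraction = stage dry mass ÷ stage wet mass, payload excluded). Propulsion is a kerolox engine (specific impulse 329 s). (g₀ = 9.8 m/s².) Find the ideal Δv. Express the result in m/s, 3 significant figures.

Stage wet mass = m₀ − payload = 26,200 − 1,290 = 24,910 kg.
Stage dry mass = ε × stage wet mass = 0.068 × 24,910 = 1,693.88 kg.
Burnout mass m_f = stage dry + payload = 1,693.88 + 1,290 = 2,983.88 kg.
v_e = Isp · g₀ = 329 × 9.8 = 3224.2 m/s.
Δv = v_e · ln(26,200/2,983.88) = 3224.2 × ln(8.781) = 3224.2 × 2.1725 ≈ 7005 m/s.

Δv ≈ 7000 m/s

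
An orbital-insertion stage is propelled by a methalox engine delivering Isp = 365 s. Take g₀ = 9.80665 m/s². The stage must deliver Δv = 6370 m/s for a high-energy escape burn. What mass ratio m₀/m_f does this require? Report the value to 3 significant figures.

mass ratio ≈ 5.93

v_e = Isp · g₀ = 365 × 9.80665 = 3579.4 m/s.
Using Δv = v_e ln(m₀/m_f): m₀/m_f = exp(Δv / v_e) = exp(6370 / 3579.4) = exp(1.7796) = 5.9276.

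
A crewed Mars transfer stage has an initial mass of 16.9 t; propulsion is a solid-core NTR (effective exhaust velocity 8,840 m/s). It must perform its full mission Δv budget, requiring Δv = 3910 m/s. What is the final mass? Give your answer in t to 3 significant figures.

By the Tsiolkovsky rocket equation, m₀/m_f = exp(Δv / v_e) = exp(3910 / 8840.0) = exp(0.4423) = 1.5563.
m_f = m₀ / 1.5563 = 16.9 / 1.5563 = 10.8591 t.

final mass ≈ 10.9 t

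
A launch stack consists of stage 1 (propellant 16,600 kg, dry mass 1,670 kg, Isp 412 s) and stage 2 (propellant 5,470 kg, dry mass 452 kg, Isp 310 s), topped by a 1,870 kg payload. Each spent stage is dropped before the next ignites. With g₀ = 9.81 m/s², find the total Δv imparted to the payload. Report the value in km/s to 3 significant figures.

Ignition mass of stage 1 = 16,600+1,670 + 5,470+452 + 1,870 = 26,062 kg.
Stage 1: m₀ = 26,062 kg, m_f = 26,062 − 16,600 = 9,462 kg; Δv = 412×9.81×ln(2.754) = 4041.7×1.0132 ≈ 4095 m/s.
Stage 2: m₀ = 7,792 kg, m_f = 7,792 − 5,470 = 2,322 kg; Δv = 310×9.81×ln(3.356) = 3041.1×1.2107 ≈ 3682 m/s.
Total Δv = 4095 + 3682 = 7777 m/s.

Δv ≈ 7.78 km/s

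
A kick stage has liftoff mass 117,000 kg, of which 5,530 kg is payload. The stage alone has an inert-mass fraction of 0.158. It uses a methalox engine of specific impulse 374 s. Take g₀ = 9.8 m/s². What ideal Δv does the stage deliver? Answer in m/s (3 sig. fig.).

Stage wet mass = m₀ − payload = 117,000 − 5,530 = 111,470 kg.
Stage dry mass = ε × stage wet mass = 0.158 × 111,470 = 17,612.3 kg.
Burnout mass m_f = stage dry + payload = 17,612.3 + 5,530 = 23,142.3 kg.
v_e = Isp · g₀ = 374 × 9.8 = 3665.2 m/s.
Δv = v_e · ln(117,000/23,142.3) = 3665.2 × ln(5.056) = 3665.2 × 1.6205 ≈ 5939 m/s.

Δv ≈ 5940 m/s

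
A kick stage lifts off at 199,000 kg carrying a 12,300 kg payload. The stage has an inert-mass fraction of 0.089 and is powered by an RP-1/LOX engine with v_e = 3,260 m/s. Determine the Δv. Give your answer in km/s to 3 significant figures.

Stage wet mass = m₀ − payload = 199,000 − 12,300 = 186,700 kg.
Stage dry mass = ε × stage wet mass = 0.089 × 186,700 = 16,616.3 kg.
Burnout mass m_f = stage dry + payload = 16,616.3 + 12,300 = 28,916.3 kg.
By the Tsiolkovsky rocket equation, Δv = v_e · ln(199,000/28,916.3) = 3260.0 × ln(6.882) = 3260.0 × 1.9289 ≈ 6288 m/s.

Δv ≈ 6.29 km/s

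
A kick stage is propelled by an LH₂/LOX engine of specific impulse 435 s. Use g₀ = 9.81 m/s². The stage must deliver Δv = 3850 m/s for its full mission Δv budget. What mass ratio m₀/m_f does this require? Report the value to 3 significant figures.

mass ratio ≈ 2.47

v_e = Isp · g₀ = 435 × 9.81 = 4267.4 m/s.
Rocket equation: m₀/m_f = exp(Δv / v_e) = exp(3850 / 4267.4) = exp(0.9022) = 2.4650.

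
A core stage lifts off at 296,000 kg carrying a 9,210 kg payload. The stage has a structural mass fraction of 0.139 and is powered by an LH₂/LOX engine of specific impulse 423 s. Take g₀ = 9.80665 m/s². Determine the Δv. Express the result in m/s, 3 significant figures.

Δv ≈ 7450 m/s

Stage wet mass = m₀ − payload = 296,000 − 9,210 = 286,790 kg.
Stage dry mass = ε × stage wet mass = 0.139 × 286,790 = 39,863.8 kg.
Burnout mass m_f = stage dry + payload = 39,863.8 + 9,210 = 49,073.8 kg.
v_e = Isp · g₀ = 423 × 9.80665 = 4148.2 m/s.
From the ideal rocket equation, Δv = v_e · ln(296,000/49,073.8) = 4148.2 × ln(6.032) = 4148.2 × 1.7970 ≈ 7454 m/s.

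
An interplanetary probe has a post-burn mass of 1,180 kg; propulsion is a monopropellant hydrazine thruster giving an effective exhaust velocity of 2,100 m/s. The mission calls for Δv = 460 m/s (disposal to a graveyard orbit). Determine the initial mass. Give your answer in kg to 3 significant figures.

initial mass ≈ 1470 kg

Using Δv = v_e ln(m₀/m_f): m₀/m_f = exp(Δv / v_e) = exp(460 / 2100.0) = exp(0.2190) = 1.2449.
m₀ = m_f × 1.2449 = 1,180 × 1.2449 = 1,468.98 kg.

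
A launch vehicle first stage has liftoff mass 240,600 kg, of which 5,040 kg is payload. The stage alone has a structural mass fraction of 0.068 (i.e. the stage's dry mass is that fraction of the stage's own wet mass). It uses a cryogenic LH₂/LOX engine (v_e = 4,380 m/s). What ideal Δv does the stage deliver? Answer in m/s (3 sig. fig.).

Δv ≈ 10700 m/s

Stage wet mass = m₀ − payload = 240,600 − 5,040 = 235,560 kg.
Stage dry mass = ε × stage wet mass = 0.068 × 235,560 = 16,018.1 kg.
Burnout mass m_f = stage dry + payload = 16,018.1 + 5,040 = 21,058.1 kg.
From the ideal rocket equation, Δv = v_e · ln(240,600/21,058.1) = 4380.0 × ln(11.43) = 4380.0 × 2.4359 ≈ 10669 m/s.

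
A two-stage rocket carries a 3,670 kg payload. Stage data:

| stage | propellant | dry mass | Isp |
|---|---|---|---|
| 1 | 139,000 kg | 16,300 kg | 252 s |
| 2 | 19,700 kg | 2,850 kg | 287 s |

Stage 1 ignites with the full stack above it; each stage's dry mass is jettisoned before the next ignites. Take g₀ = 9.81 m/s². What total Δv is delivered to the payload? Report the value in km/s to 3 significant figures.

Ignition mass of stage 1 = 139,000+16,300 + 19,700+2,850 + 3,670 = 181,520 kg.
Stage 1: m₀ = 181,520 kg, m_f = 181,520 − 139,000 = 42,520 kg; Δv = 252×9.81×ln(4.269) = 2472.1×1.4514 ≈ 3588 m/s.
Stage 2: m₀ = 26,220 kg, m_f = 26,220 − 19,700 = 6,520 kg; Δv = 287×9.81×ln(4.021) = 2815.5×1.3916 ≈ 3918 m/s.
Total Δv = 3588 + 3918 = 7506 m/s.

Δv ≈ 7.51 km/s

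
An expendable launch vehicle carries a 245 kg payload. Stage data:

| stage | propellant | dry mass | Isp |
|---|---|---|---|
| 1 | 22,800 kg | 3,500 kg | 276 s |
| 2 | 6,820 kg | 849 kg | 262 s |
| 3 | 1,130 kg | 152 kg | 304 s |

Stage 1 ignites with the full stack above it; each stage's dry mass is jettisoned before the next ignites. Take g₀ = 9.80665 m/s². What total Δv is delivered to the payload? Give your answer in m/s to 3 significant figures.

Ignition mass of stage 1 = 22,800+3,500 + 6,820+849 + 1,130+152 + 245 = 35,496 kg.
Stage 1: m₀ = 35,496 kg, m_f = 35,496 − 22,800 = 12,696 kg; Δv = 276×9.80665×ln(2.796) = 2706.6×1.0281 ≈ 2783 m/s.
Stage 2: m₀ = 9,196 kg, m_f = 9,196 − 6,820 = 2,376 kg; Δv = 262×9.80665×ln(3.87) = 2569.3×1.3534 ≈ 3477 m/s.
Stage 3: m₀ = 1,527 kg, m_f = 1,527 − 1,130 = 397 kg; Δv = 304×9.80665×ln(3.846) = 2981.2×1.3471 ≈ 4016 m/s.
Total Δv = 2783 + 3477 + 4016 = 10276 m/s.

Δv ≈ 10300 m/s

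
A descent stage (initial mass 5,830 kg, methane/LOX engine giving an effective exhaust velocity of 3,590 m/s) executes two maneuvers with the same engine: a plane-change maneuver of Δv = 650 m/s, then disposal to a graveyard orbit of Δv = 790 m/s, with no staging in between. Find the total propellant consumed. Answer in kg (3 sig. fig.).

total propellant consumed ≈ 1930 kg

After the first burn: m = 5830 × exp(−650/3590.0) = 5830 × 0.83439 = 4,864.49 kg.
After the second burn: m = 4,864.49 × exp(−790/3590.0) = 4,864.49 × 0.80247 = 3,903.61 kg.
Total propellant = m₀ − m_final = 5830 − 3,903.61 = 1,926.39 kg.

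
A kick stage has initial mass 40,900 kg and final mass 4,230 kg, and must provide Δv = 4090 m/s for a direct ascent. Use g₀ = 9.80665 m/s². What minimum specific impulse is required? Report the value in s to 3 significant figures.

ln(m₀/m_f) = ln(40900/4230) = ln(9.669) = 2.2689.
v_e = Δv / ln(m₀/m_f) = 4090 / 2.2689 = 1802.6 m/s.
Isp = v_e / g₀ = 1802.6 / 9.80665 = 183.8 s.

Isp ≈ 184 s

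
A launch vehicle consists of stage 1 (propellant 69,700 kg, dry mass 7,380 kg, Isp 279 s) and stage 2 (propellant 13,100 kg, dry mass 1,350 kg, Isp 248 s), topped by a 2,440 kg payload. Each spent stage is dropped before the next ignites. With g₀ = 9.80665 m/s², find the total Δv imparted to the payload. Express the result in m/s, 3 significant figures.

Δv ≈ 7340 m/s

Ignition mass of stage 1 = 69,700+7,380 + 13,100+1,350 + 2,440 = 93,970 kg.
Stage 1: m₀ = 93,970 kg, m_f = 93,970 − 69,700 = 24,270 kg; Δv = 279×9.80665×ln(3.872) = 2736.1×1.3537 ≈ 3704 m/s.
Stage 2: m₀ = 16,890 kg, m_f = 16,890 − 13,100 = 3,790 kg; Δv = 248×9.80665×ln(4.456) = 2432.0×1.4944 ≈ 3634 m/s.
Total Δv = 3704 + 3634 = 7338 m/s.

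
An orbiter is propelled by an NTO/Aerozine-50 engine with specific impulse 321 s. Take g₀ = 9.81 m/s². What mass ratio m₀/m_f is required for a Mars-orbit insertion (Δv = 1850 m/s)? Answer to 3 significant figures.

v_e = Isp · g₀ = 321 × 9.81 = 3149.0 m/s.
By the Tsiolkovsky rocket equation, m₀/m_f = exp(Δv / v_e) = exp(1850 / 3149.0) = exp(0.5875) = 1.7995.

mass ratio ≈ 1.80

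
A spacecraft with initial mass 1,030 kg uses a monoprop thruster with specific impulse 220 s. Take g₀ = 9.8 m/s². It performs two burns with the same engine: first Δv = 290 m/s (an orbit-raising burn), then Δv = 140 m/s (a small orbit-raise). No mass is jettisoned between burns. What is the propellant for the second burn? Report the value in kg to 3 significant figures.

propellant for the second burn ≈ 56.6 kg

v_e = Isp · g₀ = 220 × 9.8 = 2156.0 m/s.
After the first burn: m = 1030 × exp(−290/2156.0) = 1030 × 0.87415 = 900.375 kg.
After the second burn: m = 900.375 × exp(−140/2156.0) = 900.375 × 0.93713 = 843.768 kg.
Second-burn propellant = 900.375 − 843.768 = 56.607 kg.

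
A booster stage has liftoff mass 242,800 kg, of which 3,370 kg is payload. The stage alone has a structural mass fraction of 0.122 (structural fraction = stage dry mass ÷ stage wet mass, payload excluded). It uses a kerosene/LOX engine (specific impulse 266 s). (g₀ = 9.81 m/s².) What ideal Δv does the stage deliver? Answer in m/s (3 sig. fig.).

Stage wet mass = m₀ − payload = 242,800 − 3,370 = 239,430 kg.
Stage dry mass = ε × stage wet mass = 0.122 × 239,430 = 29,210.5 kg.
Burnout mass m_f = stage dry + payload = 29,210.5 + 3,370 = 32,580.5 kg.
v_e = Isp · g₀ = 266 × 9.81 = 2609.5 m/s.
Δv = v_e · ln(242,800/32,580.5) = 2609.5 × ln(7.452) = 2609.5 × 2.0085 ≈ 5241 m/s.

Δv ≈ 5240 m/s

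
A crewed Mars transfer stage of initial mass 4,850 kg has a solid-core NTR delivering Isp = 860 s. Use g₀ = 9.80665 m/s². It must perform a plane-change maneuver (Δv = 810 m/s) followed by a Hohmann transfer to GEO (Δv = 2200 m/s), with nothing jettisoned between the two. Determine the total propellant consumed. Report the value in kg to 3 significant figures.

v_e = Isp · g₀ = 860 × 9.80665 = 8433.7 m/s.
After the first burn: m = 4850 × exp(−810/8433.7) = 4850 × 0.90842 = 4,405.84 kg.
After the second burn: m = 4,405.84 × exp(−2200/8433.7) = 4,405.84 × 0.77039 = 3,394.22 kg.
Total propellant = m₀ − m_final = 4850 − 3,394.22 = 1,455.78 kg.

total propellant consumed ≈ 1460 kg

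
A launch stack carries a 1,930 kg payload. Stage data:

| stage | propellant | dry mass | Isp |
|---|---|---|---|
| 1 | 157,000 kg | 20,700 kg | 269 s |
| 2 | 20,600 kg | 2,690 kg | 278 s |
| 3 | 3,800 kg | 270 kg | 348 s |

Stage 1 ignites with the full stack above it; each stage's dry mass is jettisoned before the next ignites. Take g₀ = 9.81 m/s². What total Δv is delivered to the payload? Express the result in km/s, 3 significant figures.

Δv ≈ 10.5 km/s

Ignition mass of stage 1 = 157,000+20,700 + 20,600+2,690 + 3,800+270 + 1,930 = 206,990 kg.
Stage 1: m₀ = 206,990 kg, m_f = 206,990 − 157,000 = 49,990 kg; Δv = 269×9.81×ln(4.141) = 2638.9×1.4208 ≈ 3749 m/s.
Stage 2: m₀ = 29,290 kg, m_f = 29,290 − 20,600 = 8,690 kg; Δv = 278×9.81×ln(3.371) = 2727.2×1.2151 ≈ 3314 m/s.
Stage 3: m₀ = 6,000 kg, m_f = 6,000 − 3,800 = 2,200 kg; Δv = 348×9.81×ln(2.727) = 3413.9×1.0033 ≈ 3425 m/s.
Total Δv = 3749 + 3314 + 3425 = 10488 m/s.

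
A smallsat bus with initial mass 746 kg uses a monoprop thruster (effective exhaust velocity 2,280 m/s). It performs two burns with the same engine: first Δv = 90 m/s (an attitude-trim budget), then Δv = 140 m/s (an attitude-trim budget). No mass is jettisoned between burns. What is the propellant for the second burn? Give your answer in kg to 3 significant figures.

After the first burn: m = 746 × exp(−90/2280.0) = 746 × 0.96130 = 717.13 kg.
After the second burn: m = 717.13 × exp(−140/2280.0) = 717.13 × 0.94044 = 674.418 kg.
Second-burn propellant = 717.13 − 674.418 = 42.712 kg.

propellant for the second burn ≈ 42.7 kg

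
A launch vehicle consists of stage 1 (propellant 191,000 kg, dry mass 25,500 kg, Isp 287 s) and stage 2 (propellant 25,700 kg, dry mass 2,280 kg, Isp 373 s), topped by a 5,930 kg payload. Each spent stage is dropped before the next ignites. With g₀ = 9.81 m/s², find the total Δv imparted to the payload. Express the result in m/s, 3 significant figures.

Ignition mass of stage 1 = 191,000+25,500 + 25,700+2,280 + 5,930 = 250,410 kg.
Stage 1: m₀ = 250,410 kg, m_f = 250,410 − 191,000 = 59,410 kg; Δv = 287×9.81×ln(4.215) = 2815.5×1.4386 ≈ 4050 m/s.
Stage 2: m₀ = 33,910 kg, m_f = 33,910 − 25,700 = 8,210 kg; Δv = 373×9.81×ln(4.13) = 3659.1×1.4184 ≈ 5190 m/s.
Total Δv = 4050 + 5190 = 9240 m/s.

Δv ≈ 9240 m/s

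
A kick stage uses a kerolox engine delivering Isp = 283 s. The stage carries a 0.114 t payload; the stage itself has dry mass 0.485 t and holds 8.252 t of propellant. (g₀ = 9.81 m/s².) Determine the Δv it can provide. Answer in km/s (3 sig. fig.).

Δv ≈ 7.48 km/s

v_e = Isp · g₀ = 283 × 9.81 = 2776.2 m/s.
m₀ = payload + dry + propellant = 0.114 + 0.485 + 8.252 = 8.851 t.
m_f = payload + dry = 0.114 + 0.485 = 0.599 t.
Δv = v_e · ln(m₀/m_f) = 2776.2 × ln(14.78) = 2776.2 × 2.6930 ≈ 7476.5 m/s.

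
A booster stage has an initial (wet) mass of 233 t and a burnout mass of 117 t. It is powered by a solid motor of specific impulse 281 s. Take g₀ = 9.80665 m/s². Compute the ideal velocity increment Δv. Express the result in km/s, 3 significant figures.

v_e = Isp · g₀ = 281 × 9.80665 = 2755.7 m/s.
Using Δv = v_e ln(m₀/m_f): Δv = v_e · ln(m₀/m_f) = 2755.7 × ln(1.991) = 2755.7 × 0.6889 ≈ 1898.3 m/s.

Δv ≈ 1.90 km/s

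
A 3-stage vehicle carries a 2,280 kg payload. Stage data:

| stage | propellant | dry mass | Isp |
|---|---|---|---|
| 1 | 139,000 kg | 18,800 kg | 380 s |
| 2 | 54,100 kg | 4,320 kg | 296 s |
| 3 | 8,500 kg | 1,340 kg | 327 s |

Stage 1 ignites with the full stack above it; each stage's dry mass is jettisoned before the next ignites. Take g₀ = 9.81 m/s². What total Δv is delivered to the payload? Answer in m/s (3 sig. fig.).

Δv ≈ 11600 m/s

Ignition mass of stage 1 = 139,000+18,800 + 54,100+4,320 + 8,500+1,340 + 2,280 = 228,340 kg.
Stage 1: m₀ = 228,340 kg, m_f = 228,340 − 139,000 = 89,340 kg; Δv = 380×9.81×ln(2.556) = 3727.8×0.9384 ≈ 3498 m/s.
Stage 2: m₀ = 70,540 kg, m_f = 70,540 − 54,100 = 16,440 kg; Δv = 296×9.81×ln(4.291) = 2903.8×1.4565 ≈ 4229 m/s.
Stage 3: m₀ = 12,120 kg, m_f = 12,120 − 8,500 = 3,620 kg; Δv = 327×9.81×ln(3.348) = 3207.9×1.2084 ≈ 3876 m/s.
Total Δv = 3498 + 4229 + 3876 = 11603 m/s.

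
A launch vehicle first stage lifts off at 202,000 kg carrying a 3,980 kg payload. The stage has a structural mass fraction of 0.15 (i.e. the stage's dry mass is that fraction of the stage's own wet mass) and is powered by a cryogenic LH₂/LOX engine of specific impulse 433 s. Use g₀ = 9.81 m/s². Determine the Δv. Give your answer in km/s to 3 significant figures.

Δv ≈ 7.61 km/s

Stage wet mass = m₀ − payload = 202,000 − 3,980 = 198,020 kg.
Stage dry mass = ε × stage wet mass = 0.15 × 198,020 = 29,703 kg.
Burnout mass m_f = stage dry + payload = 29,703 + 3,980 = 33,683 kg.
v_e = Isp · g₀ = 433 × 9.81 = 4247.7 m/s.
From the ideal rocket equation, Δv = v_e · ln(202,000/33,683) = 4247.7 × ln(5.997) = 4247.7 × 1.7913 ≈ 7609 m/s.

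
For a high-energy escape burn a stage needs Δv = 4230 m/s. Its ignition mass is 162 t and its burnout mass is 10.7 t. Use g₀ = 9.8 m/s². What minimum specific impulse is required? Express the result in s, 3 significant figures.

Isp ≈ 159 s

ln(m₀/m_f) = ln(162000/10700) = ln(15.14) = 2.7174.
Rocket equation: v_e = Δv / ln(m₀/m_f) = 4230 / 2.7174 = 1556.7 m/s.
Isp = v_e / g₀ = 1556.7 / 9.8 = 158.8 s.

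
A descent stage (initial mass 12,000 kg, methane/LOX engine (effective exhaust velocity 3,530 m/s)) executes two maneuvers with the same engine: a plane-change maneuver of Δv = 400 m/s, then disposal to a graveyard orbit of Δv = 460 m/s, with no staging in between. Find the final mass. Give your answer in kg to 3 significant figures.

final mass ≈ 9410 kg

After the first burn: m = 12000 × exp(−400/3530.0) = 12000 × 0.89287 = 10,714.4 kg.
After the second burn: m = 10,714.4 × exp(−460/3530.0) = 10,714.4 × 0.87782 = 9,405.31 kg.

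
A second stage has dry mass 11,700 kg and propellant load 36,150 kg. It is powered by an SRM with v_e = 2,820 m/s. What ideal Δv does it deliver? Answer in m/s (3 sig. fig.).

Δv ≈ 3970 m/s

m₀ = m_dry + m_prop = 11,700 + 36,150 = 47,850 kg.
From the ideal rocket equation, Δv = v_e · ln(m₀/m_f) = 2820.0 × ln(4.09) = 2820.0 × 1.4085 ≈ 3971.9 m/s.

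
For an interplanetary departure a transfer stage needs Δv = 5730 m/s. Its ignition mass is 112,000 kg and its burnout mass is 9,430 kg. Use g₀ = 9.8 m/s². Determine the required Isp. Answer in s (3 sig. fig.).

Isp ≈ 236 s

ln(m₀/m_f) = ln(112000/9430) = ln(11.88) = 2.4746.
v_e = Δv / ln(m₀/m_f) = 5730 / 2.4746 = 2315.5 m/s.
Isp = v_e / g₀ = 2315.5 / 9.8 = 236.3 s.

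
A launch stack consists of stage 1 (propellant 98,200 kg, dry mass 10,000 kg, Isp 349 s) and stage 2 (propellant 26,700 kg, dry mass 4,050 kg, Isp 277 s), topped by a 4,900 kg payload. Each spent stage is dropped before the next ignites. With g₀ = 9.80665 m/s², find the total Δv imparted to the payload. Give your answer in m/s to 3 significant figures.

Ignition mass of stage 1 = 98,200+10,000 + 26,700+4,050 + 4,900 = 143,850 kg.
Stage 1: m₀ = 143,850 kg, m_f = 143,850 − 98,200 = 45,650 kg; Δv = 349×9.80665×ln(3.151) = 3422.5×1.1478 ≈ 3928 m/s.
Stage 2: m₀ = 35,650 kg, m_f = 35,650 − 26,700 = 8,950 kg; Δv = 277×9.80665×ln(3.983) = 2716.4×1.3821 ≈ 3754 m/s.
Total Δv = 3928 + 3754 = 7682 m/s.

Δv ≈ 7680 m/s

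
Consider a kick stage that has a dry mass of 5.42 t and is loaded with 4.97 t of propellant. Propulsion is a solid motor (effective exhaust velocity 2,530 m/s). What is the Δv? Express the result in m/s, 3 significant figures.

m₀ = m_dry + m_prop = 5.42 + 4.97 = 10.39 t.
Δv = v_e · ln(m₀/m_f) = 2530.0 × ln(1.917) = 2530.0 × 0.6507 ≈ 1646.4 m/s.

Δv ≈ 1650 m/s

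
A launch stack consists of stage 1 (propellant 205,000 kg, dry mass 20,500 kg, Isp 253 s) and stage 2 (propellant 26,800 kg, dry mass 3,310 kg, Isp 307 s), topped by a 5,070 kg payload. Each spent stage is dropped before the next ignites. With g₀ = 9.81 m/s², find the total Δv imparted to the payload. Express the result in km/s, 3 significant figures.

Δv ≈ 8.15 km/s

Ignition mass of stage 1 = 205,000+20,500 + 26,800+3,310 + 5,070 = 260,680 kg.
Stage 1: m₀ = 260,680 kg, m_f = 260,680 − 205,000 = 55,680 kg; Δv = 253×9.81×ln(4.682) = 2481.9×1.5437 ≈ 3831 m/s.
Stage 2: m₀ = 35,180 kg, m_f = 35,180 − 26,800 = 8,380 kg; Δv = 307×9.81×ln(4.198) = 3011.7×1.4346 ≈ 4321 m/s.
Total Δv = 3831 + 4321 = 8152 m/s.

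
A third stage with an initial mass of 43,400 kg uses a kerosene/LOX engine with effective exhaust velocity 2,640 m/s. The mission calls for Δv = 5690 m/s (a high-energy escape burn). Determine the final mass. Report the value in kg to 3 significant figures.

Using Δv = v_e ln(m₀/m_f): m₀/m_f = exp(Δv / v_e) = exp(5690 / 2640.0) = exp(2.1553) = 8.6305.
m_f = m₀ / 8.6305 = 43,400 / 8.6305 = 5,028.68 kg.

final mass ≈ 5030 kg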